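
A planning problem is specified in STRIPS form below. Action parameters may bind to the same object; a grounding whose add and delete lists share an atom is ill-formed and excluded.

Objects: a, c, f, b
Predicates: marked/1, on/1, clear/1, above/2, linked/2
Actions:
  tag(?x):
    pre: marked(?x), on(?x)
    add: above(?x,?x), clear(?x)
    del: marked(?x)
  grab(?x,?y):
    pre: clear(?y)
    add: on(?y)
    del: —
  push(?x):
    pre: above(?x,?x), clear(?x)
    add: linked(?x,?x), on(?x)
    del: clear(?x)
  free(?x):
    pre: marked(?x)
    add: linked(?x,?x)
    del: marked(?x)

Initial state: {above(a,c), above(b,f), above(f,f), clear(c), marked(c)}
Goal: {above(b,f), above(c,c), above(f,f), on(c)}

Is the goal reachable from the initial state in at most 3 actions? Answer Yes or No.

Yes

1. grab(a,c)  →  {above(a,c), above(b,f), above(f,f), clear(c), marked(c), on(c)}
2. tag(c)  →  {above(a,c), above(b,f), above(c,c), above(f,f), clear(c), on(c)}
optimal plan length = 2; 2 ≤ 3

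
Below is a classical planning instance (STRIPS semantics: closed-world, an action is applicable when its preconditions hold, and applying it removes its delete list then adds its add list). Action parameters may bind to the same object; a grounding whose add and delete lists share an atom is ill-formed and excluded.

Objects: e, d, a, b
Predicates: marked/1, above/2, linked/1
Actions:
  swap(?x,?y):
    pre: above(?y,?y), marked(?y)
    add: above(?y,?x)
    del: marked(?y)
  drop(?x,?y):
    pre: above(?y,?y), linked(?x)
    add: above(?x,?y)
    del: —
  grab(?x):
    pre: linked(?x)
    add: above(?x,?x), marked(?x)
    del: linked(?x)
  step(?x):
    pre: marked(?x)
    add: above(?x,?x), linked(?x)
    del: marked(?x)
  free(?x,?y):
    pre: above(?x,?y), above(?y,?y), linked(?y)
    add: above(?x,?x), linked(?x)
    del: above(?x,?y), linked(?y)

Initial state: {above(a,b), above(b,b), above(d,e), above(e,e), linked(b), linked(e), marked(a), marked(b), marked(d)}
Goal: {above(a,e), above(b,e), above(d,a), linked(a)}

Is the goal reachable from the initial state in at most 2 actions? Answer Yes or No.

1. swap(e,b)  →  {above(a,b), above(b,b), above(b,e), above(d,e), above(e,e), linked(b), linked(e), marked(a), marked(d)}
2. step(d)  →  {above(a,b), above(b,b), above(b,e), above(d,d), above(d,e), above(e,e), linked(b), linked(d), linked(e), marked(a)}
3. step(a)  →  {above(a,a), above(a,b), above(b,b), above(b,e), above(d,d), above(d,e), above(e,e), linked(a), linked(b), linked(d), linked(e)}
4. drop(d,a)  →  {above(a,a), above(a,b), above(b,b), above(b,e), above(d,a), above(d,d), above(d,e), above(e,e), linked(a), linked(b), linked(d), linked(e)}
5. drop(a,e)  →  {above(a,a), above(a,b), above(a,e), above(b,b), above(b,e), above(d,a), above(d,d), above(d,e), above(e,e), linked(a), linked(b), linked(d), linked(e)}
optimal plan length = 5; 5 > 2

No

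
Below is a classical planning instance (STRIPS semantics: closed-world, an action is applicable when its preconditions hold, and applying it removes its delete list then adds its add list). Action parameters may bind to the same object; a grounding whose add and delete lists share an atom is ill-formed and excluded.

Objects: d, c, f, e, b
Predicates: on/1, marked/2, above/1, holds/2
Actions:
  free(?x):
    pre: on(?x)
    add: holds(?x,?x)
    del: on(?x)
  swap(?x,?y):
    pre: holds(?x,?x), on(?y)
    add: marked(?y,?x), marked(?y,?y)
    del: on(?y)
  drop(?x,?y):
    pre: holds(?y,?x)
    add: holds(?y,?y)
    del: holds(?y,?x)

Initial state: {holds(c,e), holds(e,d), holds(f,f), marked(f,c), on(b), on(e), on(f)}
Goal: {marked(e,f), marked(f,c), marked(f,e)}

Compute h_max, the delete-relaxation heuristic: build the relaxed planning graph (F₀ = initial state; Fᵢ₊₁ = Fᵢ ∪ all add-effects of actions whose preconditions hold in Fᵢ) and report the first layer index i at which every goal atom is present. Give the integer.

2

F0 = init (7 atoms)
F1 = F0 ∪ {holds(b,b), holds(c,c), holds(e,e), marked(b,b), marked(b,f), marked(e,e), marked(e,f), marked(f,f)}  (15 atoms)
F2 = F1 ∪ {marked(b,c), marked(b,e), marked(e,b), marked(e,c), marked(f,b), marked(f,e)}  (21 atoms)
goal ⊆ F2  ⇒  h_max = 2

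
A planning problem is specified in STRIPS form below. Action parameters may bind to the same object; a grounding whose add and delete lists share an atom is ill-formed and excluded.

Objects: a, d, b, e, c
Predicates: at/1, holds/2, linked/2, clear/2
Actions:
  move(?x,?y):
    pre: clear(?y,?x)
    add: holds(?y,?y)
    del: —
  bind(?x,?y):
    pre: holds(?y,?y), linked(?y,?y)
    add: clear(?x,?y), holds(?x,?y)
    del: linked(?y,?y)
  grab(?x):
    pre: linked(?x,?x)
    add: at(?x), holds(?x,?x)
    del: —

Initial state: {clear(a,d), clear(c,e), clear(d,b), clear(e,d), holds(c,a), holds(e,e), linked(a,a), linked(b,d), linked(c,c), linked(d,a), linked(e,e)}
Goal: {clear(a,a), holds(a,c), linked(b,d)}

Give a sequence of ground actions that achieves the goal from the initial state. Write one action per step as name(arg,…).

move(d,a); move(e,c); bind(a,a); bind(a,c)

1. move(d,a)  →  {clear(a,d), clear(c,e), clear(d,b), clear(e,d), holds(a,a), holds(c,a), holds(e,e), linked(a,a), linked(b,d), linked(c,c), linked(d,a), linked(e,e)}
2. move(e,c)  →  {clear(a,d), clear(c,e), clear(d,b), clear(e,d), holds(a,a), holds(c,a), holds(c,c), holds(e,e), linked(a,a), linked(b,d), linked(c,c), linked(d,a), linked(e,e)}
3. bind(a,a)  →  {clear(a,a), clear(a,d), clear(c,e), clear(d,b), clear(e,d), holds(a,a), holds(c,a), holds(c,c), holds(e,e), linked(b,d), linked(c,c), linked(d,a), linked(e,e)}
4. bind(a,c)  →  {clear(a,a), clear(a,c), clear(a,d), clear(c,e), clear(d,b), clear(e,d), holds(a,a), holds(a,c), holds(c,a), holds(c,c), holds(e,e), linked(b,d), linked(d,a), linked(e,e)}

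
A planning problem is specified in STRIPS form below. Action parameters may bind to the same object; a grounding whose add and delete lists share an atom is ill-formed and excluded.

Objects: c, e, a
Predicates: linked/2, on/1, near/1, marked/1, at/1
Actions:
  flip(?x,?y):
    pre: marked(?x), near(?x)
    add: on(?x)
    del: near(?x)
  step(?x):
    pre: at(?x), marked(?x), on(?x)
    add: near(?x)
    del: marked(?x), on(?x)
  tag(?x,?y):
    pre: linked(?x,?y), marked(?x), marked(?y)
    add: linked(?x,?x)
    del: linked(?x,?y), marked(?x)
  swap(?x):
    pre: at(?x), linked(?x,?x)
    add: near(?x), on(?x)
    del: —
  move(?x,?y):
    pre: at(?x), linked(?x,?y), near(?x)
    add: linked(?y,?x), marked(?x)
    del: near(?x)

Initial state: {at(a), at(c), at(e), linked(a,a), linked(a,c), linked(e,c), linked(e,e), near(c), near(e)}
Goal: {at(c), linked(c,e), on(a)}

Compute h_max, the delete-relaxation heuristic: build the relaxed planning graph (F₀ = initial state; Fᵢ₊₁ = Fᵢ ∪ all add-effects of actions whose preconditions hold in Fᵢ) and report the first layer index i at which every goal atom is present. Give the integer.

1

F0 = init (9 atoms)
F1 = F0 ∪ {linked(c,e), marked(e), near(a), on(a), on(e)}  (14 atoms)
goal ⊆ F1  ⇒  h_max = 1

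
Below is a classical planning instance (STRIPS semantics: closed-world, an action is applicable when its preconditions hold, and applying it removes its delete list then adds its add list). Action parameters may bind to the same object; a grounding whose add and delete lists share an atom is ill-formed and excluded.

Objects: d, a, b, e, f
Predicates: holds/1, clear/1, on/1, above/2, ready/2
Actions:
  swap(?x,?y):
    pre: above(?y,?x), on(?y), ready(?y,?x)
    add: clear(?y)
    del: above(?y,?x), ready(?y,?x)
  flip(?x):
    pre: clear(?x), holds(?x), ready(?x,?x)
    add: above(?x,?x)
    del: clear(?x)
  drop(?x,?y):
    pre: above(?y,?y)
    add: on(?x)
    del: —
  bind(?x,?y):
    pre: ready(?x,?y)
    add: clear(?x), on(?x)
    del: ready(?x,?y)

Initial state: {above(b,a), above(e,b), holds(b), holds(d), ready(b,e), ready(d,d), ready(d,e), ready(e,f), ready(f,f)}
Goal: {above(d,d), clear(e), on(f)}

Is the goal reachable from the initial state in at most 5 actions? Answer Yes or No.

Yes

1. bind(d,e)  →  {above(b,a), above(e,b), clear(d), holds(b), holds(d), on(d), ready(b,e), ready(d,d), ready(e,f), ready(f,f)}
2. flip(d)  →  {above(b,a), above(d,d), above(e,b), holds(b), holds(d), on(d), ready(b,e), ready(d,d), ready(e,f), ready(f,f)}
3. drop(f,d)  →  {above(b,a), above(d,d), above(e,b), holds(b), holds(d), on(d), on(f), ready(b,e), ready(d,d), ready(e,f), ready(f,f)}
4. bind(e,f)  →  {above(b,a), above(d,d), above(e,b), clear(e), holds(b), holds(d), on(d), on(e), on(f), ready(b,e), ready(d,d), ready(f,f)}
optimal plan length = 4; 4 ≤ 5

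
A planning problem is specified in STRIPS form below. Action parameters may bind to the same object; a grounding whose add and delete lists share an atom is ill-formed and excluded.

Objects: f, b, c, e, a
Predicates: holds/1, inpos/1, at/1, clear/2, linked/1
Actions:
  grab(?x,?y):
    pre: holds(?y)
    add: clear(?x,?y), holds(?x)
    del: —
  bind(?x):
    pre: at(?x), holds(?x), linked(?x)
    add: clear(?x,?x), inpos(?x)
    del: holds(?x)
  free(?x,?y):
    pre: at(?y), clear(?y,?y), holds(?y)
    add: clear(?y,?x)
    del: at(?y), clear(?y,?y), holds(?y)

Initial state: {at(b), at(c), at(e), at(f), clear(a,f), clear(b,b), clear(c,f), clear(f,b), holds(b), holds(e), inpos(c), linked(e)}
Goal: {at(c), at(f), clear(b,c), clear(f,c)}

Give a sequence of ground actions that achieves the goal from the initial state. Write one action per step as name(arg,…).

1. grab(c,b)  →  {at(b), at(c), at(e), at(f), clear(a,f), clear(b,b), clear(c,b), clear(c,f), clear(f,b), holds(b), holds(c), holds(e), inpos(c), linked(e)}
2. grab(f,c)  →  {at(b), at(c), at(e), at(f), clear(a,f), clear(b,b), clear(c,b), clear(c,f), clear(f,b), clear(f,c), holds(b), holds(c), holds(e), holds(f), inpos(c), linked(e)}
3. grab(b,c)  →  {at(b), at(c), at(e), at(f), clear(a,f), clear(b,b), clear(b,c), clear(c,b), clear(c,f), clear(f,b), clear(f,c), holds(b), holds(c), holds(e), holds(f), inpos(c), linked(e)}

grab(c,b); grab(f,c); grab(b,c)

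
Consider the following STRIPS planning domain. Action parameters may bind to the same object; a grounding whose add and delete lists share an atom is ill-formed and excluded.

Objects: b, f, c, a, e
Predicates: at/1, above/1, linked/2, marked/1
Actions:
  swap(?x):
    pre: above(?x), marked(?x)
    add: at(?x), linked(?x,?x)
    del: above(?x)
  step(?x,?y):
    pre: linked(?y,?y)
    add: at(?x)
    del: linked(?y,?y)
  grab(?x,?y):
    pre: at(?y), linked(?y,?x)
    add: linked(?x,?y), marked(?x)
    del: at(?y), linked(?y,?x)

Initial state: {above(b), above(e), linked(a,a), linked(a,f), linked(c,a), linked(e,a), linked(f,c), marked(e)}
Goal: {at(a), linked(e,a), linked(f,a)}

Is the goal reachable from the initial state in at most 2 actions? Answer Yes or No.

1. swap(e)  →  {above(b), at(e), linked(a,a), linked(a,f), linked(c,a), linked(e,a), linked(e,e), linked(f,c), marked(e)}
2. step(a,a)  →  {above(b), at(a), at(e), linked(a,f), linked(c,a), linked(e,a), linked(e,e), linked(f,c), marked(e)}
3. grab(f,a)  →  {above(b), at(e), linked(c,a), linked(e,a), linked(e,e), linked(f,a), linked(f,c), marked(e), marked(f)}
4. step(a,e)  →  {above(b), at(a), at(e), linked(c,a), linked(e,a), linked(f,a), linked(f,c), marked(e), marked(f)}
optimal plan length = 4; 4 > 2

No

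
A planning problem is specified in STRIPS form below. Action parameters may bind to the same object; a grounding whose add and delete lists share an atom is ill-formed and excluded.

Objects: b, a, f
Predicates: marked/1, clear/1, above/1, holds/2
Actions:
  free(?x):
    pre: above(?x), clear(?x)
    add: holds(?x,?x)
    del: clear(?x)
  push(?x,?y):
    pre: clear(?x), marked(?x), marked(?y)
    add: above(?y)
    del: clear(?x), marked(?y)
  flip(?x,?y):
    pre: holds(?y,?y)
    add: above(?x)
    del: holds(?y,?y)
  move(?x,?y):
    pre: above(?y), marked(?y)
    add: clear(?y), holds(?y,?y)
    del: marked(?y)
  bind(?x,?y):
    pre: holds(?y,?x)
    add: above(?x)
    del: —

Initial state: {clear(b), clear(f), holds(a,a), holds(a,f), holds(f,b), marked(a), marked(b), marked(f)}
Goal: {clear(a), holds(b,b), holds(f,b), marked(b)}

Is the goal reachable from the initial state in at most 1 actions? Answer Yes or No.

No

1. flip(a,a)  →  {above(a), clear(b), clear(f), holds(a,f), holds(f,b), marked(a), marked(b), marked(f)}
2. move(b,a)  →  {above(a), clear(a), clear(b), clear(f), holds(a,a), holds(a,f), holds(f,b), marked(b), marked(f)}
3. flip(b,a)  →  {above(a), above(b), clear(a), clear(b), clear(f), holds(a,f), holds(f,b), marked(b), marked(f)}
4. free(b)  →  {above(a), above(b), clear(a), clear(f), holds(a,f), holds(b,b), holds(f,b), marked(b), marked(f)}
optimal plan length = 4; 4 > 1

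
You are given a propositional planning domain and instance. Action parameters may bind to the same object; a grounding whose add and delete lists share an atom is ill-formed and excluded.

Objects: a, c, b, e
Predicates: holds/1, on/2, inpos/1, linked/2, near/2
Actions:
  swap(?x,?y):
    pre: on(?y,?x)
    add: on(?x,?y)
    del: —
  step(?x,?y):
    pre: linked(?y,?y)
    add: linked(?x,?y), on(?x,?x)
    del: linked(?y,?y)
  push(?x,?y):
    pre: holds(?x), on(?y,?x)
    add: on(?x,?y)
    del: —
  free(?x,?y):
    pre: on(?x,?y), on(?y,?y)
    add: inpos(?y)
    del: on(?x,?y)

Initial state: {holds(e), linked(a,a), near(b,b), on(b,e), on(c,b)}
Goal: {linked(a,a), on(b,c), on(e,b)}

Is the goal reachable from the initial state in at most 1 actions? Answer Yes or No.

No

1. swap(b,c)  →  {holds(e), linked(a,a), near(b,b), on(b,c), on(b,e), on(c,b)}
2. swap(e,b)  →  {holds(e), linked(a,a), near(b,b), on(b,c), on(b,e), on(c,b), on(e,b)}
optimal plan length = 2; 2 > 1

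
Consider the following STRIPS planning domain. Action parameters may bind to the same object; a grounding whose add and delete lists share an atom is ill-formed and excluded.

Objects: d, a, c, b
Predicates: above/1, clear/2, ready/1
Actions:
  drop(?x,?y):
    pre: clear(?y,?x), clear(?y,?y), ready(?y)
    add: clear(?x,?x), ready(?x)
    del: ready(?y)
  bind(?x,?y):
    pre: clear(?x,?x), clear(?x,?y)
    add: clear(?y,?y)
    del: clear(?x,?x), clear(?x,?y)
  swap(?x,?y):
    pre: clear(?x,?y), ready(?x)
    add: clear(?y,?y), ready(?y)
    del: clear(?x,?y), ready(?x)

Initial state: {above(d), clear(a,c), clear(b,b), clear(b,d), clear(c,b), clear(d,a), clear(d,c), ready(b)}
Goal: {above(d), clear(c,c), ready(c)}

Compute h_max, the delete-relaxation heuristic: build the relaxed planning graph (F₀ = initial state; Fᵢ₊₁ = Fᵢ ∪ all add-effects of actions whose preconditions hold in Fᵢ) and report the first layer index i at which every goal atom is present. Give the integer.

F0 = init (8 atoms)
F1 = F0 ∪ {clear(d,d), ready(d)}  (10 atoms)
F2 = F1 ∪ {clear(a,a), clear(c,c), ready(a), ready(c)}  (14 atoms)
goal ⊆ F2  ⇒  h_max = 2

2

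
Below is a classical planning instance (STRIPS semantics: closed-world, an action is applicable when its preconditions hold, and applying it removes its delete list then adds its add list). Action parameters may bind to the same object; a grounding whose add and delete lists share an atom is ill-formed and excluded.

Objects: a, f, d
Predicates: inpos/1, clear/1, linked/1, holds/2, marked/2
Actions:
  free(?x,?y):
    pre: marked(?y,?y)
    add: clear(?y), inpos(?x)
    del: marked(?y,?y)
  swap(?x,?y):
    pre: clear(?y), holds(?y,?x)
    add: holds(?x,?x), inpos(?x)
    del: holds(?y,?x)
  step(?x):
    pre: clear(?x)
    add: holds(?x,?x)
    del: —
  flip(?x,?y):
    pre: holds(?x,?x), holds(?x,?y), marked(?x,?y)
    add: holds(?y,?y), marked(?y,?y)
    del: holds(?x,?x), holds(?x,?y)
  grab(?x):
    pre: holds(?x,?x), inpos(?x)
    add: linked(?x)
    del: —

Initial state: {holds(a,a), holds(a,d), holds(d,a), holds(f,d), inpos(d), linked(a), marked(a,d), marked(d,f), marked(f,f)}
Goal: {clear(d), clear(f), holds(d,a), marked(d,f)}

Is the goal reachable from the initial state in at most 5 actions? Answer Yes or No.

Yes

1. free(a,f)  →  {clear(f), holds(a,a), holds(a,d), holds(d,a), holds(f,d), inpos(a), inpos(d), linked(a), marked(a,d), marked(d,f)}
2. flip(a,d)  →  {clear(f), holds(d,a), holds(d,d), holds(f,d), inpos(a), inpos(d), linked(a), marked(a,d), marked(d,d), marked(d,f)}
3. free(a,d)  →  {clear(d), clear(f), holds(d,a), holds(d,d), holds(f,d), inpos(a), inpos(d), linked(a), marked(a,d), marked(d,f)}
optimal plan length = 3; 3 ≤ 5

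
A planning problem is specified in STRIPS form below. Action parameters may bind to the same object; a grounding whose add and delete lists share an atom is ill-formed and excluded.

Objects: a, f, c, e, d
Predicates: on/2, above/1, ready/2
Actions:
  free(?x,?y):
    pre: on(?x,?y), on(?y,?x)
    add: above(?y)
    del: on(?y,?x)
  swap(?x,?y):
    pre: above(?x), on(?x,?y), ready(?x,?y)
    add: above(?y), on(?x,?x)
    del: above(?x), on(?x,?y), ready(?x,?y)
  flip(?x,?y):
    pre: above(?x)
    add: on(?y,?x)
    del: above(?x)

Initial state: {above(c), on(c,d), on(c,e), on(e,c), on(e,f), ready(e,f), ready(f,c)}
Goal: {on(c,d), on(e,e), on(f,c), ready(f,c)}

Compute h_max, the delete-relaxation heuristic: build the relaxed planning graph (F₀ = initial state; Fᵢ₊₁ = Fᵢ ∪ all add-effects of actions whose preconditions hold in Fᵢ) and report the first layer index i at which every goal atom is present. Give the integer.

2

F0 = init (7 atoms)
F1 = F0 ∪ {above(e), on(a,c), on(c,c), on(d,c), on(f,c)}  (12 atoms)
F2 = F1 ∪ {above(d), above(f), on(a,e), on(d,e), on(e,e), on(f,e)}  (18 atoms)
goal ⊆ F2  ⇒  h_max = 2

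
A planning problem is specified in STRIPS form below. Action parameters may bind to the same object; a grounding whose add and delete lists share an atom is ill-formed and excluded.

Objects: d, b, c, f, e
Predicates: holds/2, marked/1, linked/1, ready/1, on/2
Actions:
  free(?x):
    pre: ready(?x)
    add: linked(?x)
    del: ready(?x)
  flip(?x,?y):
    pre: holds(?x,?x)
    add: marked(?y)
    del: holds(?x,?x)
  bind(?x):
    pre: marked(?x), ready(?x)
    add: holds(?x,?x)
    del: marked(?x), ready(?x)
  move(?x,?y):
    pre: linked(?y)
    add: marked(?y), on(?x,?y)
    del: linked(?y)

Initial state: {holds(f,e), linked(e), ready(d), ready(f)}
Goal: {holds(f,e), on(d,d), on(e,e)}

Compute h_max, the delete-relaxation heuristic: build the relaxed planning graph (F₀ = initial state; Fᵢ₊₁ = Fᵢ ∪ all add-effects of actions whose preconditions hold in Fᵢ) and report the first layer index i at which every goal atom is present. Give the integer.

2

F0 = init (4 atoms)
F1 = F0 ∪ {linked(d), linked(f), marked(e), on(b,e), on(c,e), on(d,e), on(e,e), on(f,e)}  (12 atoms)
F2 = F1 ∪ {marked(d), marked(f), on(b,d), on(b,f), on(c,d), on(c,f), on(d,d), on(d,f), on(e,d), on(e,f), on(f,d), on(f,f)}  (24 atoms)
goal ⊆ F2  ⇒  h_max = 2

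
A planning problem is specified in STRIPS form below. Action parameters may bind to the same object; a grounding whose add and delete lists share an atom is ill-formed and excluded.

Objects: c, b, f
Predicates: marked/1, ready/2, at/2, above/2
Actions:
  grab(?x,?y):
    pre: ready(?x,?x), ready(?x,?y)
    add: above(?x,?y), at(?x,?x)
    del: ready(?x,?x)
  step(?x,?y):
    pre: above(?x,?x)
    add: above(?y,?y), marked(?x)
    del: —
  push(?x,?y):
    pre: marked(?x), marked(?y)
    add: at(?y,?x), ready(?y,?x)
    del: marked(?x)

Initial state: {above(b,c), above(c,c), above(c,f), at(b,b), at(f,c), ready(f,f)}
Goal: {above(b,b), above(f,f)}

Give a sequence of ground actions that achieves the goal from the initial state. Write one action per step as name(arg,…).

1. grab(f,f)  →  {above(b,c), above(c,c), above(c,f), above(f,f), at(b,b), at(f,c), at(f,f)}
2. step(c,b)  →  {above(b,b), above(b,c), above(c,c), above(c,f), above(f,f), at(b,b), at(f,c), at(f,f), marked(c)}

grab(f,f); step(c,b)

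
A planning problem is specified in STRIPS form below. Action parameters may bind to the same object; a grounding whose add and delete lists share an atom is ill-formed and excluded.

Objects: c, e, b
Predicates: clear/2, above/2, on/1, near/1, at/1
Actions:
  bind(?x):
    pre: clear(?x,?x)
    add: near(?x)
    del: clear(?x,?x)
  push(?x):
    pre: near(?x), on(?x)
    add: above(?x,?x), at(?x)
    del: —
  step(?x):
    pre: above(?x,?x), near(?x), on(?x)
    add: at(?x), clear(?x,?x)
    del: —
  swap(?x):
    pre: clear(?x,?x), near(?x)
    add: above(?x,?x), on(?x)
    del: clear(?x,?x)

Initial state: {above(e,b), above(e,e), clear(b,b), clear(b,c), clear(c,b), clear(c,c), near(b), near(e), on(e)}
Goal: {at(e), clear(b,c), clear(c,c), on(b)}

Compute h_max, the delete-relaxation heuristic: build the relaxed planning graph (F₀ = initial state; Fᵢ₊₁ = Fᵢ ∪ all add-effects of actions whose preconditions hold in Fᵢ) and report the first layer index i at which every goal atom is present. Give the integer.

F0 = init (9 atoms)
F1 = F0 ∪ {above(b,b), at(e), clear(e,e), near(c), on(b)}  (14 atoms)
goal ⊆ F1  ⇒  h_max = 1

1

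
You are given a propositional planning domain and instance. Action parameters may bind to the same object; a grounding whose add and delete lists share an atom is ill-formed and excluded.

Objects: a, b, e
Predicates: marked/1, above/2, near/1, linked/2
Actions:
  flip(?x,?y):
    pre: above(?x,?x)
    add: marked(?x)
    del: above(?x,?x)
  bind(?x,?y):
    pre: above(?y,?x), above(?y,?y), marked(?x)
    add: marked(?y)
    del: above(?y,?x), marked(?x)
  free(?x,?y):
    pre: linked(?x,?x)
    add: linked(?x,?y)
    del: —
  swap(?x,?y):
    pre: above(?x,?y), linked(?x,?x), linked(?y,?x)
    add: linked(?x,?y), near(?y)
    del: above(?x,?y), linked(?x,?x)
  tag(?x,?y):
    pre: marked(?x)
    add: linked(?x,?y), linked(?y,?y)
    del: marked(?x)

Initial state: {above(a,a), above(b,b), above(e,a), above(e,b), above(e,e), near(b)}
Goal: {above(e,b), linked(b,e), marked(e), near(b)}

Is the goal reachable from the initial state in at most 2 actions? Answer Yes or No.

No

1. flip(b,a)  →  {above(a,a), above(e,a), above(e,b), above(e,e), marked(b), near(b)}
2. flip(e,a)  →  {above(a,a), above(e,a), above(e,b), marked(b), marked(e), near(b)}
3. tag(b,e)  →  {above(a,a), above(e,a), above(e,b), linked(b,e), linked(e,e), marked(e), near(b)}
optimal plan length = 3; 3 > 2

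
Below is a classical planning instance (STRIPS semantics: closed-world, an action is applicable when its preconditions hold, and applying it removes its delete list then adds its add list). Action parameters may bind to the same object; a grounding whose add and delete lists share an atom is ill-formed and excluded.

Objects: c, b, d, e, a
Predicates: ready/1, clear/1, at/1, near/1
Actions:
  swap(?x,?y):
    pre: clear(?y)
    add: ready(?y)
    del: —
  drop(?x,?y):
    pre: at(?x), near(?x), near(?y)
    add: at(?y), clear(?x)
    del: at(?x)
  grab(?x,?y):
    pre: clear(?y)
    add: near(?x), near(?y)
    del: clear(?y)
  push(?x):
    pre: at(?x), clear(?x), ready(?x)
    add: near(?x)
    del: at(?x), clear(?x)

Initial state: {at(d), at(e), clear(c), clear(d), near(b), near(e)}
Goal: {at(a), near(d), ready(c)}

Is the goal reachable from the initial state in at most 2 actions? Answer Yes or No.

No

1. swap(c,c)  →  {at(d), at(e), clear(c), clear(d), near(b), near(e), ready(c)}
2. grab(a,d)  →  {at(d), at(e), clear(c), near(a), near(b), near(d), near(e), ready(c)}
3. drop(d,a)  →  {at(a), at(e), clear(c), clear(d), near(a), near(b), near(d), near(e), ready(c)}
optimal plan length = 3; 3 > 2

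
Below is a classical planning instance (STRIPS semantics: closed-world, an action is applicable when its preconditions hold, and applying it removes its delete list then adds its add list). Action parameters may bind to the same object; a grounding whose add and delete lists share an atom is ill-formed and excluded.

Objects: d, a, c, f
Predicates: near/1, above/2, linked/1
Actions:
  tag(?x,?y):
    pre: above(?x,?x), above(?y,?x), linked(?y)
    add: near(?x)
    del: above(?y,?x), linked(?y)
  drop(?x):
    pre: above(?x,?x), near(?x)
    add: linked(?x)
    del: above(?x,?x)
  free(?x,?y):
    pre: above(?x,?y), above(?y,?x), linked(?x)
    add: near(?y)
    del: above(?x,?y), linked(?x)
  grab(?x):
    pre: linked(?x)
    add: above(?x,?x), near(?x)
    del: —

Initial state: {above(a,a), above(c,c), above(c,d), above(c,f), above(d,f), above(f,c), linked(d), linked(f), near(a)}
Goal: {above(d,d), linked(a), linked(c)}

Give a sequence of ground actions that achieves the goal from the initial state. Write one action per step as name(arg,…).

tag(c,f); drop(a); drop(c); grab(d)

1. tag(c,f)  →  {above(a,a), above(c,c), above(c,d), above(c,f), above(d,f), linked(d), near(a), near(c)}
2. drop(a)  →  {above(c,c), above(c,d), above(c,f), above(d,f), linked(a), linked(d), near(a), near(c)}
3. drop(c)  →  {above(c,d), above(c,f), above(d,f), linked(a), linked(c), linked(d), near(a), near(c)}
4. grab(d)  →  {above(c,d), above(c,f), above(d,d), above(d,f), linked(a), linked(c), linked(d), near(a), near(c), near(d)}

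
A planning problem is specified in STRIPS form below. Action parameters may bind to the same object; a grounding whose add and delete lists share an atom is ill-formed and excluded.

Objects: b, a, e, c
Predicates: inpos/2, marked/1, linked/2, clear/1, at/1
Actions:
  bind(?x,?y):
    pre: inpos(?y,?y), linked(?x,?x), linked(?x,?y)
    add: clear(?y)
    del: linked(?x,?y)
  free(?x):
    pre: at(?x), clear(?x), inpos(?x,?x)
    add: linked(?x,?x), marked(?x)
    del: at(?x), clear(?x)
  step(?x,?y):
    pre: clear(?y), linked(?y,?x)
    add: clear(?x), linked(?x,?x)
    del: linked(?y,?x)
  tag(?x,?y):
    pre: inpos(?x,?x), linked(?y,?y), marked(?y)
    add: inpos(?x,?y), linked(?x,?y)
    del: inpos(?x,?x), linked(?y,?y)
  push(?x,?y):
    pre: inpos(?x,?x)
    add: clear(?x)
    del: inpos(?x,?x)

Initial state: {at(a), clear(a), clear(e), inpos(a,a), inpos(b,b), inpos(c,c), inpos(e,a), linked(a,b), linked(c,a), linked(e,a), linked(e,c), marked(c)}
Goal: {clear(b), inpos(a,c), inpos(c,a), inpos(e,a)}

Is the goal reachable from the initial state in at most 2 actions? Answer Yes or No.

No

1. free(a)  →  {clear(e), inpos(a,a), inpos(b,b), inpos(c,c), inpos(e,a), linked(a,a), linked(a,b), linked(c,a), linked(e,a), linked(e,c), marked(a), marked(c)}
2. bind(a,b)  →  {clear(b), clear(e), inpos(a,a), inpos(b,b), inpos(c,c), inpos(e,a), linked(a,a), linked(c,a), linked(e,a), linked(e,c), marked(a), marked(c)}
3. step(c,e)  →  {clear(b), clear(c), clear(e), inpos(a,a), inpos(b,b), inpos(c,c), inpos(e,a), linked(a,a), linked(c,a), linked(c,c), linked(e,a), marked(a), marked(c)}
4. tag(a,c)  →  {clear(b), clear(c), clear(e), inpos(a,c), inpos(b,b), inpos(c,c), inpos(e,a), linked(a,a), linked(a,c), linked(c,a), linked(e,a), marked(a), marked(c)}
5. tag(c,a)  →  {clear(b), clear(c), clear(e), inpos(a,c), inpos(b,b), inpos(c,a), inpos(e,a), linked(a,c), linked(c,a), linked(e,a), marked(a), marked(c)}
optimal plan length = 5; 5 > 2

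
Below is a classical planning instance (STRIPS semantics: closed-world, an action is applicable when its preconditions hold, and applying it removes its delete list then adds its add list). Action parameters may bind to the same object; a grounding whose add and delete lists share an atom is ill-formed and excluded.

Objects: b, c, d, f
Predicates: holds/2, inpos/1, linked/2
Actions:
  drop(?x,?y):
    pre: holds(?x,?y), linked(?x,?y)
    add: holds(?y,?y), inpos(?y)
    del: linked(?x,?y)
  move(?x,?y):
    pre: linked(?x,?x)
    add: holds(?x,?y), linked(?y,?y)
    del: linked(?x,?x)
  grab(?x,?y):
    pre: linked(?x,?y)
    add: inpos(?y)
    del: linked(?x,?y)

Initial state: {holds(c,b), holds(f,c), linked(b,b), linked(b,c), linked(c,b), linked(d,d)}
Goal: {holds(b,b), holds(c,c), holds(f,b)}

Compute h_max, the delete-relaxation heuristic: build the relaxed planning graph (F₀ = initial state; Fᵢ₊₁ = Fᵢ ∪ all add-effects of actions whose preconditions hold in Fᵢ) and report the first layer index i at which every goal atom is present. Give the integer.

F0 = init (6 atoms)
F1 = F0 ∪ {holds(b,b), holds(b,c), holds(b,d), holds(b,f), holds(d,b), holds(d,c), holds(d,f), inpos(b), inpos(c), inpos(d), linked(c,c), linked(f,f)}  (18 atoms)
F2 = F1 ∪ {holds(c,c), holds(c,d), holds(c,f), holds(f,b), holds(f,d), inpos(f)}  (24 atoms)
goal ⊆ F2  ⇒  h_max = 2

2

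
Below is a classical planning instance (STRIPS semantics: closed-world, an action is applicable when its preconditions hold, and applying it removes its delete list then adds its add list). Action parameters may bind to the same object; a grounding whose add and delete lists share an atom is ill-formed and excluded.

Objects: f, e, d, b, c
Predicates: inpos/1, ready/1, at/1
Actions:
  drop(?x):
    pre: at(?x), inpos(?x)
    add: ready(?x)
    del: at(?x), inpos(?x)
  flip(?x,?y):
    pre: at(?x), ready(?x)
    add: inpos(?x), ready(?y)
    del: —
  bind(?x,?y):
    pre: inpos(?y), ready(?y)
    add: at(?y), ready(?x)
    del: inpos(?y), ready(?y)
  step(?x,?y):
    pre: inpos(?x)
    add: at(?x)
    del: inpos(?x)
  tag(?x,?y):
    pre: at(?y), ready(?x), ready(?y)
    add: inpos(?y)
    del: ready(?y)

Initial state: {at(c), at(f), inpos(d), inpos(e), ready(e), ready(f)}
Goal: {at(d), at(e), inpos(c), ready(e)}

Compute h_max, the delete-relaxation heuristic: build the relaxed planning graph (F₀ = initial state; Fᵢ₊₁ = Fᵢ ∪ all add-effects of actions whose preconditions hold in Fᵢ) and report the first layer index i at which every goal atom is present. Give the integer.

F0 = init (6 atoms)
F1 = F0 ∪ {at(d), at(e), inpos(f), ready(b), ready(c), ready(d)}  (12 atoms)
F2 = F1 ∪ {inpos(c)}  (13 atoms)
goal ⊆ F2  ⇒  h_max = 2

2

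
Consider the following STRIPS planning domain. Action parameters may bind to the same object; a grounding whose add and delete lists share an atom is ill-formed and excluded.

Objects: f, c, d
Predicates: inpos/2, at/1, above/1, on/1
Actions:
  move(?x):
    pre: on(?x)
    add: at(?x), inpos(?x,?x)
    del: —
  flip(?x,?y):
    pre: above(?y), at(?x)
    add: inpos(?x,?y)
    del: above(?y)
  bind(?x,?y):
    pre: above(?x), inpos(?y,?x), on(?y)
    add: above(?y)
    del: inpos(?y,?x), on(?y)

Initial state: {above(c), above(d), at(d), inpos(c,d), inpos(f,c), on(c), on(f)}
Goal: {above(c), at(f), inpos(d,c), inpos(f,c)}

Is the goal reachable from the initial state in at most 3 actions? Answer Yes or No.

1. move(f)  →  {above(c), above(d), at(d), at(f), inpos(c,d), inpos(f,c), inpos(f,f), on(c), on(f)}
2. flip(d,c)  →  {above(d), at(d), at(f), inpos(c,d), inpos(d,c), inpos(f,c), inpos(f,f), on(c), on(f)}
3. bind(d,c)  →  {above(c), above(d), at(d), at(f), inpos(d,c), inpos(f,c), inpos(f,f), on(f)}
optimal plan length = 3; 3 ≤ 3

Yes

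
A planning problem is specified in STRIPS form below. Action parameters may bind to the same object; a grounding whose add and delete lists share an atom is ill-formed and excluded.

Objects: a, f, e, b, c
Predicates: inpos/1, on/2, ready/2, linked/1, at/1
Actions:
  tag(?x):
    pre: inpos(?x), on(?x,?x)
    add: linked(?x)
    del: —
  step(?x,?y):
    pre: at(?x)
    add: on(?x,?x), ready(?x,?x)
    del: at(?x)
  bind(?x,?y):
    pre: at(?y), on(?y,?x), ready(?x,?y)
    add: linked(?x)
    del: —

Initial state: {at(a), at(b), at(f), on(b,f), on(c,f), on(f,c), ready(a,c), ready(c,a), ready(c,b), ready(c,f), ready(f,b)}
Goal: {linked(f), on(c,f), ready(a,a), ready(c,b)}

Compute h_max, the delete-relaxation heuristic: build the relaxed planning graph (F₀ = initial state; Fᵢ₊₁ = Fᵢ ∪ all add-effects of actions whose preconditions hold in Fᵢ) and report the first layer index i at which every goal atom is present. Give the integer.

F0 = init (11 atoms)
F1 = F0 ∪ {linked(c), linked(f), on(a,a), on(b,b), on(f,f), ready(a,a), ready(b,b), ready(f,f)}  (19 atoms)
goal ⊆ F1  ⇒  h_max = 1

1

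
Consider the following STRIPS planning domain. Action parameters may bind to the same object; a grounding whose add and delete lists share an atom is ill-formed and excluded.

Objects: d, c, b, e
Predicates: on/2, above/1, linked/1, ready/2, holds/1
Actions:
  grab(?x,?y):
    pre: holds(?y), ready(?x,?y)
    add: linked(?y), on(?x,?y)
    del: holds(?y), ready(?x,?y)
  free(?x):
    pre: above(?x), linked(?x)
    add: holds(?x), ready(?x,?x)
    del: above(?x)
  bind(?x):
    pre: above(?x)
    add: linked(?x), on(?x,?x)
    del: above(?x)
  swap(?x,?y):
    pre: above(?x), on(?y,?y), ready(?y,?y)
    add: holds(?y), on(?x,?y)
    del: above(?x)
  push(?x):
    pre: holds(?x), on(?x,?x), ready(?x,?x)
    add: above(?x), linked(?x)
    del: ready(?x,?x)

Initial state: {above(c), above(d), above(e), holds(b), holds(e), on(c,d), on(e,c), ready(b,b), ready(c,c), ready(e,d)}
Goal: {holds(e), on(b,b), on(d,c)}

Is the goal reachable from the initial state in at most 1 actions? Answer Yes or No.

1. grab(b,b)  →  {above(c), above(d), above(e), holds(e), linked(b), on(b,b), on(c,d), on(e,c), ready(c,c), ready(e,d)}
2. bind(c)  →  {above(d), above(e), holds(e), linked(b), linked(c), on(b,b), on(c,c), on(c,d), on(e,c), ready(c,c), ready(e,d)}
3. swap(d,c)  →  {above(e), holds(c), holds(e), linked(b), linked(c), on(b,b), on(c,c), on(c,d), on(d,c), on(e,c), ready(c,c), ready(e,d)}
optimal plan length = 3; 3 > 1

No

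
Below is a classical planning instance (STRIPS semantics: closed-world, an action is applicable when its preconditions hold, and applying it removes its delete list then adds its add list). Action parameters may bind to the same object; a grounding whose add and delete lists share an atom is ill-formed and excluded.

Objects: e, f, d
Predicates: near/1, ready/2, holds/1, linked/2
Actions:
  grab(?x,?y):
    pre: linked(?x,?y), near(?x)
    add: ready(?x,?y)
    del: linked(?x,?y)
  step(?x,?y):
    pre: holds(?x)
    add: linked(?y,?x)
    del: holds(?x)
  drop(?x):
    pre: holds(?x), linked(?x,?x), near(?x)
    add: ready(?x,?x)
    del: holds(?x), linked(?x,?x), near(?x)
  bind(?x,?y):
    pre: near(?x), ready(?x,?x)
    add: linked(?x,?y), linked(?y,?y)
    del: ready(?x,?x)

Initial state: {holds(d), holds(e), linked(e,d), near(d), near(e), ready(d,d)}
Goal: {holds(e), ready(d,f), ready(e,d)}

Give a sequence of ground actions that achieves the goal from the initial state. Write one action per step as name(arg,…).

1. grab(e,d)  →  {holds(d), holds(e), near(d), near(e), ready(d,d), ready(e,d)}
2. bind(d,f)  →  {holds(d), holds(e), linked(d,f), linked(f,f), near(d), near(e), ready(e,d)}
3. grab(d,f)  →  {holds(d), holds(e), linked(f,f), near(d), near(e), ready(d,f), ready(e,d)}

grab(e,d); bind(d,f); grab(d,f)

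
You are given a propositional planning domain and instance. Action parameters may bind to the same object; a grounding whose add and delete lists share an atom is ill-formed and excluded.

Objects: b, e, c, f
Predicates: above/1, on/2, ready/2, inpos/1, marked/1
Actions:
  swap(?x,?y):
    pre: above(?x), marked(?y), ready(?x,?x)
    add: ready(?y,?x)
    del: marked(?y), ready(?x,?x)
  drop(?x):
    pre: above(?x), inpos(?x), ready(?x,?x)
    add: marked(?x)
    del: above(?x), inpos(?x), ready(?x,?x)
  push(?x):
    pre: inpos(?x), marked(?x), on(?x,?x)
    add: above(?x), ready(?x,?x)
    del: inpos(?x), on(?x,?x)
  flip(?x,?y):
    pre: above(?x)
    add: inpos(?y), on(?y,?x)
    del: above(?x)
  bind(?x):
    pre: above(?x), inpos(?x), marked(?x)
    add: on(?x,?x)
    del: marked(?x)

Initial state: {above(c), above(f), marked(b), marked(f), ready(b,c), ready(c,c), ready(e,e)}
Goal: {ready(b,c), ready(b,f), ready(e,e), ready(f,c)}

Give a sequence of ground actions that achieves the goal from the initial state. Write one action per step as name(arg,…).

flip(f,f); push(f); swap(c,f); swap(f,b)

1. flip(f,f)  →  {above(c), inpos(f), marked(b), marked(f), on(f,f), ready(b,c), ready(c,c), ready(e,e)}
2. push(f)  →  {above(c), above(f), marked(b), marked(f), ready(b,c), ready(c,c), ready(e,e), ready(f,f)}
3. swap(c,f)  →  {above(c), above(f), marked(b), ready(b,c), ready(e,e), ready(f,c), ready(f,f)}
4. swap(f,b)  →  {above(c), above(f), ready(b,c), ready(b,f), ready(e,e), ready(f,c)}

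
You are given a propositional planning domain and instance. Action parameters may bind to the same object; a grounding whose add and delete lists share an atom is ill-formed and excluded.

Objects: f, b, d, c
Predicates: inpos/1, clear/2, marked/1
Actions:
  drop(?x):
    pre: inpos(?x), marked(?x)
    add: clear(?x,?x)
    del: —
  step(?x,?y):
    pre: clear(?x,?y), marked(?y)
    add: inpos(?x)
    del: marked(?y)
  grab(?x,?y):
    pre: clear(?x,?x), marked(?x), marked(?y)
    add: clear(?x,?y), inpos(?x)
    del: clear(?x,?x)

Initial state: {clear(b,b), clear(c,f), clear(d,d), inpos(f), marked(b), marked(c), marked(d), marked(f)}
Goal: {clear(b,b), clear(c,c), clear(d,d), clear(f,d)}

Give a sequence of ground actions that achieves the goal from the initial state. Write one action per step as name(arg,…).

1. drop(f)  →  {clear(b,b), clear(c,f), clear(d,d), clear(f,f), inpos(f), marked(b), marked(c), marked(d), marked(f)}
2. grab(f,d)  →  {clear(b,b), clear(c,f), clear(d,d), clear(f,d), inpos(f), marked(b), marked(c), marked(d), marked(f)}
3. step(c,f)  →  {clear(b,b), clear(c,f), clear(d,d), clear(f,d), inpos(c), inpos(f), marked(b), marked(c), marked(d)}
4. drop(c)  →  {clear(b,b), clear(c,c), clear(c,f), clear(d,d), clear(f,d), inpos(c), inpos(f), marked(b), marked(c), marked(d)}

drop(f); grab(f,d); step(c,f); drop(c)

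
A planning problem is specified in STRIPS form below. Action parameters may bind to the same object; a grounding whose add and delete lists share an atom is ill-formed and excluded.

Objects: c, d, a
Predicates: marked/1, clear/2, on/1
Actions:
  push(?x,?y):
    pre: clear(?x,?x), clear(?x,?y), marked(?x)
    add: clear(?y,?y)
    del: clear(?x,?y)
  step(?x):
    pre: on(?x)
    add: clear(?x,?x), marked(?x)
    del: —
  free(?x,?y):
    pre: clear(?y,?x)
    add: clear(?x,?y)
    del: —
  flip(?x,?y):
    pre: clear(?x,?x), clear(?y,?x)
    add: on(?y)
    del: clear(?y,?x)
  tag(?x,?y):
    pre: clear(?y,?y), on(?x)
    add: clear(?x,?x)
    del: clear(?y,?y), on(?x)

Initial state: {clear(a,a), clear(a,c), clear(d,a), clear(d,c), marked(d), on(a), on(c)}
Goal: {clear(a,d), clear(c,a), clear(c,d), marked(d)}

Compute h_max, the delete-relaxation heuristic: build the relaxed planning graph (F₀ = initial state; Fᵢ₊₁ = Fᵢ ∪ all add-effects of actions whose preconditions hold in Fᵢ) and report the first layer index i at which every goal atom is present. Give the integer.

1

F0 = init (7 atoms)
F1 = F0 ∪ {clear(a,d), clear(c,a), clear(c,c), clear(c,d), marked(a), marked(c), on(d)}  (14 atoms)
goal ⊆ F1  ⇒  h_max = 1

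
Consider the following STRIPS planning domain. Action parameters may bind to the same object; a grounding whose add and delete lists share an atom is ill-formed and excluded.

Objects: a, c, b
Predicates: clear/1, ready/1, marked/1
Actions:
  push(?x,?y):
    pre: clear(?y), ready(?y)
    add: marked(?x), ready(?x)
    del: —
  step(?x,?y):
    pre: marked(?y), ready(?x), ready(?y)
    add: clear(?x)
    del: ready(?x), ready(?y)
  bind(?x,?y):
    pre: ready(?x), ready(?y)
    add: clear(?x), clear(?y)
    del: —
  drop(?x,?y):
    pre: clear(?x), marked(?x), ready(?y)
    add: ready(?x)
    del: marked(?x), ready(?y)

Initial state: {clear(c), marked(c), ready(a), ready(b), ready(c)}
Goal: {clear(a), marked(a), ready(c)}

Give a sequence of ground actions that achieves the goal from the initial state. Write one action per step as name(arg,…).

push(a,c); step(a,a)

1. push(a,c)  →  {clear(c), marked(a), marked(c), ready(a), ready(b), ready(c)}
2. step(a,a)  →  {clear(a), clear(c), marked(a), marked(c), ready(b), ready(c)}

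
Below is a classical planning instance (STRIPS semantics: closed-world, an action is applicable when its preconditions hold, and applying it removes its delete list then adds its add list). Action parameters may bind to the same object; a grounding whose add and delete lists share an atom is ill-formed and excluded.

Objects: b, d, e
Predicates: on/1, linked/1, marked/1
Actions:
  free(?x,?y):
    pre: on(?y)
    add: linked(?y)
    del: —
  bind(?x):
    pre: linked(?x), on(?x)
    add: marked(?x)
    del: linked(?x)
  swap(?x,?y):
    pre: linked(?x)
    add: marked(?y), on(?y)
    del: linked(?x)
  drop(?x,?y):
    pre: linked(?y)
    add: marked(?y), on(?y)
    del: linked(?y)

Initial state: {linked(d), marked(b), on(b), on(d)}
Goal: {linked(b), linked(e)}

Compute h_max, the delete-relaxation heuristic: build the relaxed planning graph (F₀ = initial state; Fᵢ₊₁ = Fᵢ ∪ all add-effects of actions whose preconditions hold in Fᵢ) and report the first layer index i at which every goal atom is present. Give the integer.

F0 = init (4 atoms)
F1 = F0 ∪ {linked(b), marked(d), marked(e), on(e)}  (8 atoms)
F2 = F1 ∪ {linked(e)}  (9 atoms)
goal ⊆ F2  ⇒  h_max = 2

2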